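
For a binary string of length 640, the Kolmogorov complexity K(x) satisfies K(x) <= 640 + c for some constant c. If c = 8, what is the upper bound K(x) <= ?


K(x) <= |x| + c = 640 + 8 = 648

648


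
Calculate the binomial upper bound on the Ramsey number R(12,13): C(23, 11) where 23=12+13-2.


R(12,13) <= C(12+13-2, 12-1) = C(23, 11)
C(23, 11) = 23! / (11! * 12!)
= 1352078

1352078


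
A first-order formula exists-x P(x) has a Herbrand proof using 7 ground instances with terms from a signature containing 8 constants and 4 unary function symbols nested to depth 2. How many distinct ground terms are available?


Herbrand terms by depth:
Depth 0: 8 constants
Depth 1: 32 new terms (running total: 40)
Depth 2: 128 new terms (running total: 168)
Total distinct ground terms = 168

168


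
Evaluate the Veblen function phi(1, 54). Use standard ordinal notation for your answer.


phi(1, 54):
phi(1, beta) = epsilon_beta (the beta-th epsilon number).
phi(1, 54) = epsilon_54

epsilon_54


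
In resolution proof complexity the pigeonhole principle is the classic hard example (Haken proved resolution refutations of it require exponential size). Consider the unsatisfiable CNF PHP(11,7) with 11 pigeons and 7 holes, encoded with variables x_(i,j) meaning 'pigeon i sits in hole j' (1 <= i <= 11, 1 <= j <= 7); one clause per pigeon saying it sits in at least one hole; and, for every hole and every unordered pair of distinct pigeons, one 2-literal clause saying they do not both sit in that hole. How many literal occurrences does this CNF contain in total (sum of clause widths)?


PHP(11,7): 11 pigeons, 7 holes, 11*7 = 77 variables.
- pigeon clauses: one per pigeon -> 11 clauses of width 7 -> 77 literals
- hole clauses: 7 holes * C(11,2) = 7 * 55 -> 385 clauses of width 2 -> 770 literals
Total literal occurrences = 77 + 770 = 847

847


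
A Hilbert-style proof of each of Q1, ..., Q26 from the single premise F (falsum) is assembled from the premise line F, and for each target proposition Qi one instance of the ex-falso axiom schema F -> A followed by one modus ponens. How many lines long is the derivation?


Ex falso, line by line:
- 1 premise line (F)
- 26 targets, each needing 1 axiom instance (F -> Qi) + 1 MP = 2 lines: 2 * 26 = 52
Total = 1 + 52 = 53 lines.

53


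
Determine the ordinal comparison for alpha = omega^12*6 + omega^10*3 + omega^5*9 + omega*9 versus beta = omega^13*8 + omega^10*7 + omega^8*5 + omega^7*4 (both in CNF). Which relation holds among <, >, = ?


Compare term by term from highest exponent:
alpha = omega^12*6 + omega^10*3 + omega^5*9 + omega*9
beta = omega^13*8 + omega^10*7 + omega^8*5 + omega^7*4
Term 1: alpha has omega^12*6, beta has omega^13*8
Term 2: alpha has omega^10*3, beta has omega^10*7
Term 3: alpha has omega^5*9, beta has omega^8*5
Term 4: alpha has omega^1*9, beta has omega^7*4
Result: alpha < beta

alpha < beta


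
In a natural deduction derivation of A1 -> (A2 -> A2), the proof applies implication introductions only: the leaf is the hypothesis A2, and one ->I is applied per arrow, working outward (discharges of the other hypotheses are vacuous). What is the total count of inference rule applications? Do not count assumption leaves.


The formula has 2 arrows (->); its innermost consequent A2 is one of the antecedents,
so the proof starts from the hypothesis leaf A2 (not a rule application) and closes one arrow per ->I.
Building A1 -> (A2 -> A2) therefore takes 2 nested implication introductions.
Total inference nodes = 2

2


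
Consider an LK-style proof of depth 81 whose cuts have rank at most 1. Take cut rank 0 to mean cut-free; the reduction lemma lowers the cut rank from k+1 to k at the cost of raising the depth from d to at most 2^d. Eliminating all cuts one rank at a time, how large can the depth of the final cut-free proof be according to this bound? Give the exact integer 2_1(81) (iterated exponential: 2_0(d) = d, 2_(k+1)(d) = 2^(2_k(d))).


Each rank reduction sends depth d to at most 2^d; cut rank r needs r reductions.
2_0(81) = 81
2_1(81) = 2^81 = 2417851639229258349412352
Cut-free depth bound = 2417851639229258349412352

2417851639229258349412352


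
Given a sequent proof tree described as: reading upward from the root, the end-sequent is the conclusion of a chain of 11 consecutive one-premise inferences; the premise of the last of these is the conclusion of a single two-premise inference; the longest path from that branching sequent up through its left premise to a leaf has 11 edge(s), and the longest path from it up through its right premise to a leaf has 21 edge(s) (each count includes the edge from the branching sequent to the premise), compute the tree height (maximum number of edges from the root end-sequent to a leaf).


Longest path through the left premise: 11 edges (measured from the branching sequent)
Longest path through the right premise: 21 edges
Height of the subtree rooted at the branching sequent: max(11, 21) = 21
The branching sequent sits 11 edges above the root (the chain of one-premise inferences), so height = 21 + 11 = 32

32


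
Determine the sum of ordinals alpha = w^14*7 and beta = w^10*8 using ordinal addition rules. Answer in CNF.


Ordinal addition w^14*7 + w^10*8:
Leading exponent of alpha (14) > leading exponent of beta (10).
Since alpha's term has higher exponent than beta's leading term,
the sum is simply alpha followed by beta.
Result = w^14*7 + w^10*8

w^14*7 + w^10*8


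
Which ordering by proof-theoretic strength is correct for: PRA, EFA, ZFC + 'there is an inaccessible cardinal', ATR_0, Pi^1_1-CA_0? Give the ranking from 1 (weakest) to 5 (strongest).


Ordering by consistency strength:
1. EFA
2. PRA
3. ATR_0
4. Pi^1_1-CA_0
5. ZFC + 'there is an inaccessible cardinal'


PRA=2, EFA=1, ZFC + 'there is an inaccessible cardinal'=5, ATR_0=3, Pi^1_1-CA_0=4


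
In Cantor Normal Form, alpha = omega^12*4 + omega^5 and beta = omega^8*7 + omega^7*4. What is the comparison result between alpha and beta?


Compare term by term from highest exponent:
alpha = omega^12*4 + omega^5
beta = omega^8*7 + omega^7*4
Term 1: alpha has omega^12*4, beta has omega^8*7
Term 2: alpha has omega^5*1, beta has omega^7*4
Result: alpha > beta

alpha > beta


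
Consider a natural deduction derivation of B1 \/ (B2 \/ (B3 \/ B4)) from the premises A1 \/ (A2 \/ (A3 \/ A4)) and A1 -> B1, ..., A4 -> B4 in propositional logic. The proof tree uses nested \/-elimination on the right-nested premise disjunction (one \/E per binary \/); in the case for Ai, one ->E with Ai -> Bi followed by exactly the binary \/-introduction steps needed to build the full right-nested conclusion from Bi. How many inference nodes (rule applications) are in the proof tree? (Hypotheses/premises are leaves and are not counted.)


Constructive dilemma with 4 branches, all disjunctions right-nested:
- \/E: the premise has 3 binary \/, each eliminated once: 3 nodes.
- ->E: one per case (Ai with Ai -> Bi gives Bi): 4 nodes.
- \/I: in case i < n, Bi needs 1 step to form Bi \/ (B(i+1) \/ ...) and then i-1 steps to prepend B(i-1), ..., B1, i.e. i steps; in case i = n, B4 needs 3 prepend steps.
  \/I total = (1 + 2 + ... + 3) + 3 = 6 + 3 = 9 nodes.
Total = 3 + 4 + 9 = 16

16


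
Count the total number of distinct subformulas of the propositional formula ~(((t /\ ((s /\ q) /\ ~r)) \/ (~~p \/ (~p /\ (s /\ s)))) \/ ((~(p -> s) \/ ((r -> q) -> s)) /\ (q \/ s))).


Formula: ~(((t /\ ((s /\ q) /\ ~r)) \/ (~~p \/ (~p /\ (s /\ s)))) \/ ((~(p -> s) \/ ((r -> q) -> s)) /\ (q \/ s)))
Subformulas found:
  1. r
  2. q
  3. s
  4. t
  5. p
  6. ~p
  7. ~r
  8. ~~p
  9. (p -> s)
  10. (r -> q)
  11. (s /\ q)
  12. (s /\ s)
  13. (q \/ s)
  14. ~(p -> s)
  15. ((r -> q) -> s)
  16. ((s /\ q) /\ ~r)
  17. (~p /\ (s /\ s))
  18. (t /\ ((s /\ q) /\ ~r))
  19. (~~p \/ (~p /\ (s /\ s)))
  20. (~(p -> s) \/ ((r -> q) -> s))
  21. ((~(p -> s) \/ ((r -> q) -> s)) /\ (q \/ s))
  22. ((t /\ ((s /\ q) /\ ~r)) \/ (~~p \/ (~p /\ (s /\ s))))
  23. (((t /\ ((s /\ q) /\ ~r)) \/ (~~p \/ (~p /\ (s /\ s)))) \/ ((~(p -> s) \/ ((r -> q) -> s)) /\ (q \/ s)))
  24. ~(((t /\ ((s /\ q) /\ ~r)) \/ (~~p \/ (~p /\ (s /\ s)))) \/ ((~(p -> s) \/ ((r -> q) -> s)) /\ (q \/ s)))
Total distinct subformulas = 24

24


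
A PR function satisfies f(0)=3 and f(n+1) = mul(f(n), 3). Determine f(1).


f(0) = 3
f(1) = mul(f(0), 3) = mul(3, 3) = 9


9


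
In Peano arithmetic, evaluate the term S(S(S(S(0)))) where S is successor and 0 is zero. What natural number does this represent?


Counting successors applied to 0:
4 applications of S to 0 = 4

4


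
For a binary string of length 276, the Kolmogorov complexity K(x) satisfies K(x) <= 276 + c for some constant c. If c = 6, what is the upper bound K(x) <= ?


K(x) <= |x| + c = 276 + 6 = 282

282


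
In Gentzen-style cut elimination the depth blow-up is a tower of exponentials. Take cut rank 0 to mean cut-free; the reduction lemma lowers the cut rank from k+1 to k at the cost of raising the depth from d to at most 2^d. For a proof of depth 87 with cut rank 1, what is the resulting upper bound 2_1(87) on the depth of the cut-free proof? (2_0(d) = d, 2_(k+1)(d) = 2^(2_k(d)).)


Each rank reduction sends depth d to at most 2^d; cut rank r needs r reductions.
2_0(87) = 87
2_1(87) = 2^87 = 154742504910672534362390528
Cut-free depth bound = 154742504910672534362390528

154742504910672534362390528


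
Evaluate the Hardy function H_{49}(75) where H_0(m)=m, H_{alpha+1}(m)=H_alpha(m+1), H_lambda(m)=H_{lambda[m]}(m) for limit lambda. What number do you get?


H_49(75):
For finite ordinals k, H_k(n) = n + k (each successor step adds 1).
H_49(75) = 75 + 49 = 124

124


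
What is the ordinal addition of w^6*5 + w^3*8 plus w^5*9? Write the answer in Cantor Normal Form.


Ordinal addition (w^6*5 + w^3*8) + w^5*9:
alpha's leading term has exponent 6 > beta's exponent 5, so it survives.
alpha's tail term has exponent 3 < beta's exponent 5, so it is absorbed by beta.
In ordinal addition, any term followed by a strictly larger-exponent term is absorbed.
Result = w^6*5 + w^5*9

w^6*5 + w^5*9


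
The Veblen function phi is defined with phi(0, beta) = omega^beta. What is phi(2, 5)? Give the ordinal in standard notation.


phi(2, 5):
phi(2, beta) = zeta_beta (the beta-th zeta number, fixed point of epsilon).
phi(2, 5) = zeta_5

zeta_5


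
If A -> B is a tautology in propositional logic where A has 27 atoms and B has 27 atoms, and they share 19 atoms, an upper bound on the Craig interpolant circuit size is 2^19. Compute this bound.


Shared atoms = 19
Craig interpolant size bound = 2^19
= 524288

524288


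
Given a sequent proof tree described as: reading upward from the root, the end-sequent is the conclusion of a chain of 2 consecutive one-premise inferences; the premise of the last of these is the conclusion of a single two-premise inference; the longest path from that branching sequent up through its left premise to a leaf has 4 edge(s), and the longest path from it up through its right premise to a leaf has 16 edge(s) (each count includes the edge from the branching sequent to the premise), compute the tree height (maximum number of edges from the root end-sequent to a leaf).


Longest path through the left premise: 4 edges (measured from the branching sequent)
Longest path through the right premise: 16 edges
Height of the subtree rooted at the branching sequent: max(4, 16) = 16
The branching sequent sits 2 edges above the root (the chain of one-premise inferences), so height = 16 + 2 = 18

18


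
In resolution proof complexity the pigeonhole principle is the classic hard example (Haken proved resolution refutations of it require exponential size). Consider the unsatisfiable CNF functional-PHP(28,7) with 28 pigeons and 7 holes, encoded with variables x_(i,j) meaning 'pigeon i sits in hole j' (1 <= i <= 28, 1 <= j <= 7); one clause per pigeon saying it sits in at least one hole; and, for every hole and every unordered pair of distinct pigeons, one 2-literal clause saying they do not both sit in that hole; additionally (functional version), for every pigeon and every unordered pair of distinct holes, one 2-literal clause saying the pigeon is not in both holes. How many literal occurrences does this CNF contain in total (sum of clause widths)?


functional-PHP(28,7): 28 pigeons, 7 holes, 28*7 = 196 variables.
- pigeon clauses: one per pigeon -> 28 clauses of width 7 -> 196 literals
- hole clauses: 7 holes * C(28,2) = 7 * 378 -> 2646 clauses of width 2 -> 5292 literals
- functional clauses: 28 pigeons * C(7,2) = 28 * 21 -> 588 clauses of width 2 -> 1176 literals
Total literal occurrences = 196 + 5292 + 1176 = 6664

6664


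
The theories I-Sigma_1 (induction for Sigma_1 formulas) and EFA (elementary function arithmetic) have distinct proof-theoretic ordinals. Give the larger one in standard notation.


Proof-theoretic ordinal of I-Sigma_1 (induction for Sigma_1 formulas): omega^omega
Proof-theoretic ordinal of EFA (elementary function arithmetic): omega^3
Comparing: omega^3 < omega^omega.
The larger ordinal is omega^omega (from I-Sigma_1 (induction for Sigma_1 formulas)).

omega^omega


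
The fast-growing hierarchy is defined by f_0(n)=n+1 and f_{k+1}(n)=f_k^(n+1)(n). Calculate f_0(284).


f_0(284) = 284 + 1 = 285

285


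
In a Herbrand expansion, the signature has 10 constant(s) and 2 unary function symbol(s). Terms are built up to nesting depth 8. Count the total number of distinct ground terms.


Herbrand terms by depth:
Depth 0: 10 constants
Depth 1: 20 new terms (running total: 30)
Depth 2: 40 new terms (running total: 70)
Depth 3: 80 new terms (running total: 150)
Depth 4: 160 new terms (running total: 310)
Depth 5: 320 new terms (running total: 630)
Depth 6: 640 new terms (running total: 1270)
Depth 7: 1280 new terms (running total: 2550)
Depth 8: 2560 new terms (running total: 5110)
Total distinct ground terms = 5110

5110


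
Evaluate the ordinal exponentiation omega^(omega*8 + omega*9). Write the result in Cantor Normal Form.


omega^(omega*8 + omega*9):
Both terms of the exponent have the same exponent 1, so they merge: omega*8 + omega*9 = omega*(8+9) = omega*17.
omega raised to a CNF ordinal is a single CNF term: Result = omega^(omega*17)

omega^(omega*17)


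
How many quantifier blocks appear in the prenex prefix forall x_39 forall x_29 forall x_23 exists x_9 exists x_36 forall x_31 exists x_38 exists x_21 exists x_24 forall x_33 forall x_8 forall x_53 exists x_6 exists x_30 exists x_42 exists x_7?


Alternations = 5.
Blocks = alternations + 1 = 6

6


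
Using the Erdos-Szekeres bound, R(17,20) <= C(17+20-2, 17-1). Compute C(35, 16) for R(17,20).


R(17,20) <= C(17+20-2, 17-1) = C(35, 16)
C(35, 16) = 35! / (16! * 19!)
= 4059928950

4059928950


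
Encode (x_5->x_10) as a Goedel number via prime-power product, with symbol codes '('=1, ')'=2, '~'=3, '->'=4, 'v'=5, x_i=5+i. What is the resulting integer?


Formula: (x_5->x_10)
Symbol codes: [1, 10, 4, 15, 2]
Primes: [2, 3, 5, 7, 11]
p_1^1 = 2^1 = 2
p_2^10 = 3^10 = 59049
p_3^4 = 5^4 = 625
p_4^15 = 7^15 = 4747561509943
p_5^2 = 11^2 = 121
Product = 42401237389594411308750

42401237389594411308750


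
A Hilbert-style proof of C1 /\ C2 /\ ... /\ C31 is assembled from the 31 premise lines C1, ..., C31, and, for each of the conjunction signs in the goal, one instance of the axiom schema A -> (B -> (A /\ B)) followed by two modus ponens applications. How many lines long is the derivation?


Conjoining 31 premises:
- 31 premise lines
- the goal has 30 conjunction signs; each costs 1 axiom instance + 2 MP = 3 lines: 3 * 30 = 90
Total = 31 + 90 = 121 lines.

121


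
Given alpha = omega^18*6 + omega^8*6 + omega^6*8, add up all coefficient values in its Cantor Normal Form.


CNF: omega^18*6 + omega^8*6 + omega^6*8
Coefficients: 6 + 6 + 8 = 20

20


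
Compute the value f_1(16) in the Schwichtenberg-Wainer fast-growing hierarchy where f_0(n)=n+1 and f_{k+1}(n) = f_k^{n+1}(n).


f_1(16) = f_0^17(16)
f_0 adds 1 each time, applied 17 times.
f_1(16) = 16 + 17 = 33

33


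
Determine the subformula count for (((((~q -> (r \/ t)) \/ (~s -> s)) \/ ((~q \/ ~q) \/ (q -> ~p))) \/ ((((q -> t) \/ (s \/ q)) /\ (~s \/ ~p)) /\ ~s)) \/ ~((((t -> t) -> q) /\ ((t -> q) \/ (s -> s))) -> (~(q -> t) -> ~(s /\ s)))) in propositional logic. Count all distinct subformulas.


Formula: (((((~q -> (r \/ t)) \/ (~s -> s)) \/ ((~q \/ ~q) \/ (q -> ~p))) \/ ((((q -> t) \/ (s \/ q)) /\ (~s \/ ~p)) /\ ~s)) \/ ~((((t -> t) -> q) /\ ((t -> q) \/ (s -> s))) -> (~(q -> t) -> ~(s /\ s))))
Subformulas found:
  1. r
  2. p
  3. q
  4. s
  5. t
  6. ~p
  7. ~s
  8. ~q
  9. (t -> q)
  10. (s /\ s)
  11. (s \/ q)
  12. (q -> t)
  13. (t -> t)
  14. (r \/ t)
  15. (s -> s)
  16. ~(s /\ s)
  17. (~s -> s)
  18. ~(q -> t)
  19. (q -> ~p)
  20. (~s \/ ~p)
  21. (~q \/ ~q)
  22. ((t -> t) -> q)
  23. (~q -> (r \/ t))
  24. ((t -> q) \/ (s -> s))
  25. ((q -> t) \/ (s \/ q))
  26. (~(q -> t) -> ~(s /\ s))
  27. ((~q \/ ~q) \/ (q -> ~p))
  28. ((~q -> (r \/ t)) \/ (~s -> s))
  29. (((q -> t) \/ (s \/ q)) /\ (~s \/ ~p))
  30. (((t -> t) -> q) /\ ((t -> q) \/ (s -> s)))
  31. ((((q -> t) \/ (s \/ q)) /\ (~s \/ ~p)) /\ ~s)
  32. (((~q -> (r \/ t)) \/ (~s -> s)) \/ ((~q \/ ~q) \/ (q -> ~p)))
  33. ((((t -> t) -> q) /\ ((t -> q) \/ (s -> s))) -> (~(q -> t) -> ~(s /\ s)))
  34. ~((((t -> t) -> q) /\ ((t -> q) \/ (s -> s))) -> (~(q -> t) -> ~(s /\ s)))
  35. ((((~q -> (r \/ t)) \/ (~s -> s)) \/ ((~q \/ ~q) \/ (q -> ~p))) \/ ((((q -> t) \/ (s \/ q)) /\ (~s \/ ~p)) /\ ~s))
  36. (((((~q -> (r \/ t)) \/ (~s -> s)) \/ ((~q \/ ~q) \/ (q -> ~p))) \/ ((((q -> t) \/ (s \/ q)) /\ (~s \/ ~p)) /\ ~s)) \/ ~((((t -> t) -> q) /\ ((t -> q) \/ (s -> s))) -> (~(q -> t) -> ~(s /\ s))))
Total distinct subformulas = 36

36


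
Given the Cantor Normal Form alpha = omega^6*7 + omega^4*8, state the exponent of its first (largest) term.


CNF: omega^6*7 + omega^4*8
The leading term is omega^6*7, which has exponent 6.

6


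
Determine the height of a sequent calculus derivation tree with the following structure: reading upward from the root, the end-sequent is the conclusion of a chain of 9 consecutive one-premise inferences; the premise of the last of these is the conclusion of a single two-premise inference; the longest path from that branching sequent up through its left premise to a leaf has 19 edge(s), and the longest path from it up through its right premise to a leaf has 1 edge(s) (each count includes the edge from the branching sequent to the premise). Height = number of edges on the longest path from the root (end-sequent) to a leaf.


Longest path through the left premise: 19 edges (measured from the branching sequent)
Longest path through the right premise: 1 edges
Height of the subtree rooted at the branching sequent: max(19, 1) = 19
The branching sequent sits 9 edges above the root (the chain of one-premise inferences), so height = 19 + 9 = 28

28


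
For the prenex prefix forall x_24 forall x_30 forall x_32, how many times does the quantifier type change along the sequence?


Walk the prefix and count type changes:
  position 1: forall -> forall
  position 2: forall -> forall
Total alternations = 0

0


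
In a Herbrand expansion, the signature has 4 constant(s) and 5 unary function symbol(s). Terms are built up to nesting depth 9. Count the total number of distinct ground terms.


Herbrand terms by depth:
Depth 0: 4 constants
Depth 1: 20 new terms (running total: 24)
Depth 2: 100 new terms (running total: 124)
Depth 3: 500 new terms (running total: 624)
Depth 4: 2500 new terms (running total: 3124)
Depth 5: 12500 new terms (running total: 15624)
Depth 6: 62500 new terms (running total: 78124)
Depth 7: 312500 new terms (running total: 390624)
Depth 8: 1562500 new terms (running total: 1953124)
Depth 9: 7812500 new terms (running total: 9765624)
Total distinct ground terms = 9765624

9765624


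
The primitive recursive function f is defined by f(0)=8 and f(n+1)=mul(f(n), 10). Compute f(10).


f(0) = 8
f(1) = mul(f(0), 10) = mul(8, 10) = 80
f(2) = mul(f(1), 10) = mul(80, 10) = 800
f(3) = mul(f(2), 10) = mul(800, 10) = 8000
f(4) = mul(f(3), 10) = mul(8000, 10) = 80000
f(5) = mul(f(4), 10) = mul(80000, 10) = 800000
f(6) = mul(f(5), 10) = mul(800000, 10) = 8000000
f(7) = mul(f(6), 10) = mul(8000000, 10) = 80000000
f(8) = mul(f(7), 10) = mul(80000000, 10) = 800000000
f(9) = mul(f(8), 10) = mul(800000000, 10) = 8000000000
f(10) = mul(f(9), 10) = mul(8000000000, 10) = 80000000000


80000000000


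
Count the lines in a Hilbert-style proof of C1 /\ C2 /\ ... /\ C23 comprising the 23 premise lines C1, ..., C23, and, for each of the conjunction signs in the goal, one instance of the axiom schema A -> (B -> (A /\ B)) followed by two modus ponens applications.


Conjoining 23 premises:
- 23 premise lines
- the goal has 22 conjunction signs; each costs 1 axiom instance + 2 MP = 3 lines: 3 * 22 = 66
Total = 23 + 66 = 89 lines.

89


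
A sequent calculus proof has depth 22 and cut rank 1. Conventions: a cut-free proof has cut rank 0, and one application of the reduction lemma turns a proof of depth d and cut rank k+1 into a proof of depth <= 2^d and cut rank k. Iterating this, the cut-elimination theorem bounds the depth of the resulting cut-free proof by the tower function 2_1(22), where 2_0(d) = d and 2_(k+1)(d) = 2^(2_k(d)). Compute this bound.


Each rank reduction sends depth d to at most 2^d; cut rank r needs r reductions.
2_0(22) = 22
2_1(22) = 2^22 = 4194304
Cut-free depth bound = 4194304

4194304


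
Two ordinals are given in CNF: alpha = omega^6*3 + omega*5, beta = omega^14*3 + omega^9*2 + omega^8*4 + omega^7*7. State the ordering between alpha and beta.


Compare term by term from highest exponent:
alpha = omega^6*3 + omega*5
beta = omega^14*3 + omega^9*2 + omega^8*4 + omega^7*7
Term 1: alpha has omega^6*3, beta has omega^14*3
Term 2: alpha has omega^1*5, beta has omega^9*2
Term 3: alpha has omega^0*0, beta has omega^8*4
Term 4: alpha has omega^0*0, beta has omega^7*7
Result: alpha < beta

alpha < beta


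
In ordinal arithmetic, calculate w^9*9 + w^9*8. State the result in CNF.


Ordinal addition w^9*9 + w^9*8:
Both terms have the same exponent 9.
w^e*c + w^e*d = w^e*(c+d).
Result = w^9*(9+8) = w^9*17

w^9*17


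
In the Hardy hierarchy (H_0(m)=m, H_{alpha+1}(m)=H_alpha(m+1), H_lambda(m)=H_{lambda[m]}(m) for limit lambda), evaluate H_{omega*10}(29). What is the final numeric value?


H_{omega*10}(29):
For the Hardy hierarchy, H_{omega*k}(n) = 2^k * n.
2^10 = 1024.
1024 * 29 = 29696

29696


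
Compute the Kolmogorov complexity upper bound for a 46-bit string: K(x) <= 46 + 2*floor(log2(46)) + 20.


floor(log2(46)) = 5
2 * 5 = 10
K(x) <= 46 + 10 + 20 = 76

76


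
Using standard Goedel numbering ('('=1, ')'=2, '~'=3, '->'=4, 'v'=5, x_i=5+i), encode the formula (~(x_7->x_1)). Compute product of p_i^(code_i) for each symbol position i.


Formula: (~(x_7->x_1))
Symbol codes: [1, 3, 1, 12, 4, 6, 2, 2]
Primes: [2, 3, 5, 7, 11, 13, 17, 19]
p_1^1 = 2^1 = 2
p_2^3 = 3^3 = 27
p_3^1 = 5^1 = 5
p_4^12 = 7^12 = 13841287201
p_5^4 = 11^4 = 14641
p_6^6 = 13^6 = 4826809
p_7^2 = 17^2 = 289
p_8^2 = 19^2 = 361
Product = 27553460046319455133323708270

27553460046319455133323708270


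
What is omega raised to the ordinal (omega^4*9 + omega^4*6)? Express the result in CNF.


omega^(omega^4*9 + omega^4*6):
Both terms of the exponent have the same exponent 4, so they merge: omega^4*9 + omega^4*6 = omega^4*(9+6) = omega^4*15.
omega raised to a CNF ordinal is a single CNF term: Result = omega^(omega^4*15)

omega^(omega^4*15)


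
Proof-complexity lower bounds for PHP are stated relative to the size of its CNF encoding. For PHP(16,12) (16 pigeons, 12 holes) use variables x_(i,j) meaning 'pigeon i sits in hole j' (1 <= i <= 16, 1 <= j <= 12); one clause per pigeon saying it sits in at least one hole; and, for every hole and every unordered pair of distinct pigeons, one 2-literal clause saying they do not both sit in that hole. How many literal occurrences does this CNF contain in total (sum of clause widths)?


PHP(16,12): 16 pigeons, 12 holes, 16*12 = 192 variables.
- pigeon clauses: one per pigeon -> 16 clauses of width 12 -> 192 literals
- hole clauses: 12 holes * C(16,2) = 12 * 120 -> 1440 clauses of width 2 -> 2880 literals
Total literal occurrences = 192 + 2880 = 3072

3072


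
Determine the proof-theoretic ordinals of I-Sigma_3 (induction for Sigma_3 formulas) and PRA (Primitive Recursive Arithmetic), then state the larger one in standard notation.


Proof-theoretic ordinal of I-Sigma_3 (induction for Sigma_3 formulas): omega^(omega^(omega^omega))
Proof-theoretic ordinal of PRA (Primitive Recursive Arithmetic): omega^omega
Comparing: omega^omega < omega^(omega^(omega^omega)).
The larger ordinal is omega^(omega^(omega^omega)) (from I-Sigma_3 (induction for Sigma_3 formulas)).

omega^(omega^(omega^omega))


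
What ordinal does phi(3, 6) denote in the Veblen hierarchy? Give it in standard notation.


phi(3, 6):
phi(3, beta) = eta_beta (the beta-th eta number, fixed point of zeta).
phi(3, 6) = eta_6

eta_6


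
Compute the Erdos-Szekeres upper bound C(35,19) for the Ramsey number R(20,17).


R(20,17) <= C(20+17-2, 20-1) = C(35, 19)
C(35, 19) = 35! / (19! * 16!)
= 4059928950

4059928950


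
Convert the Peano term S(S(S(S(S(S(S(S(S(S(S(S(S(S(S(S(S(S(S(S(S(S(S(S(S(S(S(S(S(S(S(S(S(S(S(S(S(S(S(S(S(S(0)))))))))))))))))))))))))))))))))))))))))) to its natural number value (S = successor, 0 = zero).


Counting successors applied to 0:
42 applications of S to 0 = 42

42


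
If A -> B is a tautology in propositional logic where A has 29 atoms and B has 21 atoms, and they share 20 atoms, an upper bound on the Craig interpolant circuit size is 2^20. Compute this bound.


Shared atoms = 20
Craig interpolant size bound = 2^20
= 1048576

1048576


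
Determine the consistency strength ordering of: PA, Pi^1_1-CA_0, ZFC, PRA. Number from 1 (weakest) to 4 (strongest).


Ordering by consistency strength:
1. PRA
2. PA
3. Pi^1_1-CA_0
4. ZFC


PA=2, Pi^1_1-CA_0=3, ZFC=4, PRA=1


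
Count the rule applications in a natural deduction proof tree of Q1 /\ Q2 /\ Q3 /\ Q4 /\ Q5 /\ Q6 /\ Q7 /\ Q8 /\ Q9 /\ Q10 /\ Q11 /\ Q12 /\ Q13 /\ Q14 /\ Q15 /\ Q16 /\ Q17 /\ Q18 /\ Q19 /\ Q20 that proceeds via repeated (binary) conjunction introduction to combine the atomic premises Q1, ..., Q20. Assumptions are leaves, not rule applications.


The target conjunction has 20 conjuncts, i.e. 19 binary /\ connectives.
Each conjunction-intro joins two pieces, so 20 atoms require 20-1 = 19 applications.
Total inference nodes = 19

19


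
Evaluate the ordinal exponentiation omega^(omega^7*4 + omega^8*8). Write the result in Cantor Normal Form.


omega^(omega^7*4 + omega^8*8):
In ordinal addition a term is absorbed by a following term of strictly larger exponent: 7 < 8, so omega^7*4 + omega^8*8 = omega^8*8.
omega raised to a CNF ordinal is a single CNF term: Result = omega^(omega^8*8)

omega^(omega^8*8)


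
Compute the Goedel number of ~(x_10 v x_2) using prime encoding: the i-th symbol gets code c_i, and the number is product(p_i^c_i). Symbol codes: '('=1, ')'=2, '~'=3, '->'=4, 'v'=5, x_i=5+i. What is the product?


Formula: ~(x_10 v x_2)
Symbol codes: [3, 1, 15, 5, 7, 2]
Primes: [2, 3, 5, 7, 11, 13]
p_1^3 = 2^3 = 8
p_2^1 = 3^1 = 3
p_3^15 = 5^15 = 30517578125
p_4^5 = 7^5 = 16807
p_5^7 = 11^7 = 19487171
p_6^2 = 13^2 = 169
Product = 40540304609247802734375000

40540304609247802734375000


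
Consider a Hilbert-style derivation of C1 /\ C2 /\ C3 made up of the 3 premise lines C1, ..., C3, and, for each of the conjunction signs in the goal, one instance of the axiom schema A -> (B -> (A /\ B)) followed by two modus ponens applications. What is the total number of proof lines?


Conjoining 3 premises:
- 3 premise lines
- the goal has 2 conjunction signs; each costs 1 axiom instance + 2 MP = 3 lines: 3 * 2 = 6
Total = 3 + 6 = 9 lines.

9


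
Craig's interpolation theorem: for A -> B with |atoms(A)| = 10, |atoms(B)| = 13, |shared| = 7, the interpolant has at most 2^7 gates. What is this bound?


Shared atoms = 7
Craig interpolant size bound = 2^7
= 128

128


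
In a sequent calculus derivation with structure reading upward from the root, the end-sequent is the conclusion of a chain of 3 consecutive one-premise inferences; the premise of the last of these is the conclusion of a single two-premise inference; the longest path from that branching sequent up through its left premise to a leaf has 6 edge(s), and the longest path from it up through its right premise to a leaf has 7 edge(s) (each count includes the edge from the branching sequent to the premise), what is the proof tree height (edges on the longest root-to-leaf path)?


Longest path through the left premise: 6 edges (measured from the branching sequent)
Longest path through the right premise: 7 edges
Height of the subtree rooted at the branching sequent: max(6, 7) = 7
The branching sequent sits 3 edges above the root (the chain of one-premise inferences), so height = 7 + 3 = 10

10


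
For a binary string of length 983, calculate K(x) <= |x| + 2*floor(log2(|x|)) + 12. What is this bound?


floor(log2(983)) = 9
2 * 9 = 18
K(x) <= 983 + 18 + 12 = 1013

1013


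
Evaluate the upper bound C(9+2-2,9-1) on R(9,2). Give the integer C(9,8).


R(9,2) <= C(9+2-2, 9-1) = C(9, 8)
C(9, 8) = 9! / (8! * 1!)
= 9

9


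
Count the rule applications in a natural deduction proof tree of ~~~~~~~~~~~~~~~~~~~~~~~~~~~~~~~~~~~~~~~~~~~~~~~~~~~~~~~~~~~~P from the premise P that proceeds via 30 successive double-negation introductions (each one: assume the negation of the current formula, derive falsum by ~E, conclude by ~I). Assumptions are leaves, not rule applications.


Each double-negation introduction (from C infer ~~C) uses 2 inference nodes: one ~E (C and ~C give falsum) and one ~I (discharge ~C).
30 double negations = 30 * 2 = 60 inference nodes.

60


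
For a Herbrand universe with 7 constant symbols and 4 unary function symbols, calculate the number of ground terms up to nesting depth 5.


Herbrand terms by depth:
Depth 0: 7 constants
Depth 1: 28 new terms (running total: 35)
Depth 2: 112 new terms (running total: 147)
Depth 3: 448 new terms (running total: 595)
Depth 4: 1792 new terms (running total: 2387)
Depth 5: 7168 new terms (running total: 9555)
Total distinct ground terms = 9555

9555


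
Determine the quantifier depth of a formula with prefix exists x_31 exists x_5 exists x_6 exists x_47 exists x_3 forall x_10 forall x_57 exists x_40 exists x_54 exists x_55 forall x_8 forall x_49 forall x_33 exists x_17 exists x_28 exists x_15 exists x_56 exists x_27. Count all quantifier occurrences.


Quantifier prefix has 18 quantifier symbols.
Quantifier depth = 18

18


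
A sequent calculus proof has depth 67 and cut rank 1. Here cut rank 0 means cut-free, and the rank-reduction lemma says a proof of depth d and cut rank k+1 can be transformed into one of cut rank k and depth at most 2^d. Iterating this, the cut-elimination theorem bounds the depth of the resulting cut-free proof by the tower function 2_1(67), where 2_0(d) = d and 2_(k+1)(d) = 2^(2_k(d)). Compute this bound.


Each rank reduction sends depth d to at most 2^d; cut rank r needs r reductions.
2_0(67) = 67
2_1(67) = 2^67 = 147573952589676412928
Cut-free depth bound = 147573952589676412928

147573952589676412928


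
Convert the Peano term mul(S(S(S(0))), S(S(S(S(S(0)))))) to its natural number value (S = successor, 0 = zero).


mul(S^3(0), S^5(0)):
S^3(0) = 3
S^5(0) = 5
3 * 5 = 15

15


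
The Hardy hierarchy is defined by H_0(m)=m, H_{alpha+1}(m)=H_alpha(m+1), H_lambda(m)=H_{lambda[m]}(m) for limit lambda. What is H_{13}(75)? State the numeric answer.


H_13(75):
For finite ordinals k, H_k(n) = n + k (each successor step adds 1).
H_13(75) = 75 + 13 = 88

88


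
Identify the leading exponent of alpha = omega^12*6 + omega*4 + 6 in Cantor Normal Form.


CNF: omega^12*6 + omega*4 + 6
The leading term is omega^12*6, which has exponent 12.

12


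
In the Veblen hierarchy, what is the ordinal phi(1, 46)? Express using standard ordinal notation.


phi(1, 46):
phi(1, beta) = epsilon_beta (the beta-th epsilon number).
phi(1, 46) = epsilon_46

epsilon_46


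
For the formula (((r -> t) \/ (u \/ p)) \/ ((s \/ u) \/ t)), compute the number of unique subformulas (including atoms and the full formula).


Formula: (((r -> t) \/ (u \/ p)) \/ ((s \/ u) \/ t))
Subformulas found:
  1. u
  2. s
  3. r
  4. t
  5. p
  6. (r -> t)
  7. (s \/ u)
  8. (u \/ p)
  9. ((s \/ u) \/ t)
  10. ((r -> t) \/ (u \/ p))
  11. (((r -> t) \/ (u \/ p)) \/ ((s \/ u) \/ t))
Total distinct subformulas = 11

11


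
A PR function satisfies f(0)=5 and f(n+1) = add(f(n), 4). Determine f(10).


f(0) = 5
f(1) = add(f(0), 4) = add(5, 4) = 9
f(2) = add(f(1), 4) = add(9, 4) = 13
f(3) = add(f(2), 4) = add(13, 4) = 17
f(4) = add(f(3), 4) = add(17, 4) = 21
f(5) = add(f(4), 4) = add(21, 4) = 25
f(6) = add(f(5), 4) = add(25, 4) = 29
f(7) = add(f(6), 4) = add(29, 4) = 33
f(8) = add(f(7), 4) = add(33, 4) = 37
f(9) = add(f(8), 4) = add(37, 4) = 41
f(10) = add(f(9), 4) = add(41, 4) = 45


45


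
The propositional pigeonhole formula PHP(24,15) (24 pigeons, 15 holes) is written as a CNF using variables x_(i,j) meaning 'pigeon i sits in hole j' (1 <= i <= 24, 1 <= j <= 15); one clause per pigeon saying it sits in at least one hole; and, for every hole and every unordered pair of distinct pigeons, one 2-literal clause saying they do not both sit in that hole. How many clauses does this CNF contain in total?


PHP(24,15): 24 pigeons, 15 holes, 24*15 = 360 variables.
- pigeon clauses: one per pigeon -> 24 clauses
- hole clauses: 15 holes * C(24,2) = 15 * 276 -> 4140 clauses
Total clauses = 24 + 4140 = 4164

4164


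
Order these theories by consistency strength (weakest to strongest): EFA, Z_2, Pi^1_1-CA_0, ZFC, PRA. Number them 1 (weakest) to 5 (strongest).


Ordering by consistency strength:
1. EFA
2. PRA
3. Pi^1_1-CA_0
4. Z_2
5. ZFC


EFA=1, Z_2=4, Pi^1_1-CA_0=3, ZFC=5, PRA=2


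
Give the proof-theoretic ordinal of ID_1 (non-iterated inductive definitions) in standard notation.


The proof-theoretic ordinal of ID_1 (non-iterated inductive definitions) is a standard result in ordinal analysis.
This ordinal is the supremum of order types of primitive recursive well-orderings
that the theory can prove to be well-ordered.
For ID_1 (non-iterated inductive definitions), the proof-theoretic ordinal is psi_0(epsilon_{Omega+1}).

psi_0(epsilon_{Omega+1})


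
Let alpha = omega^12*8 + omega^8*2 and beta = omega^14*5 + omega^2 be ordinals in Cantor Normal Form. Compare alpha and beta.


Compare term by term from highest exponent:
alpha = omega^12*8 + omega^8*2
beta = omega^14*5 + omega^2
Term 1: alpha has omega^12*8, beta has omega^14*5
Term 2: alpha has omega^8*2, beta has omega^2*1
Result: alpha < beta

alpha < beta


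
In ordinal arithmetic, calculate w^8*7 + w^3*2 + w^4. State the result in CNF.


Ordinal addition (w^8*7 + w^3*2) + w^4:
alpha's leading term has exponent 8 > beta's exponent 4, so it survives.
alpha's tail term has exponent 3 < beta's exponent 4, so it is absorbed by beta.
In ordinal addition, any term followed by a strictly larger-exponent term is absorbed.
Result = w^8*7 + w^4

w^8*7 + w^4


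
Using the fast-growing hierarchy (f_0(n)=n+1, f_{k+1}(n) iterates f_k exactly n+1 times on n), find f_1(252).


f_1(252) = f_0^253(252)
f_0 adds 1 each time, applied 253 times.
f_1(252) = 252 + 253 = 505

505


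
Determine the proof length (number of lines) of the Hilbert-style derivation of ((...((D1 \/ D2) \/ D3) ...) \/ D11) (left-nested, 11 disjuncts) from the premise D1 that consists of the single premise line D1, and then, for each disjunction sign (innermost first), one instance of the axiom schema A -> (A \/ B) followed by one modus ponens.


Building the left-nested 11-ary disjunction from D1:
- 1 premise line (D1)
- 11 disjuncts means 10 disjunction signs; each needs 1 axiom instance + 1 MP = 2 lines: 2 * 10 = 20
Total = 1 + 20 = 21 lines.

21


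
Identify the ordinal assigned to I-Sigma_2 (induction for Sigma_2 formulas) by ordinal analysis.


The proof-theoretic ordinal of I-Sigma_2 (induction for Sigma_2 formulas) is a standard result in ordinal analysis.
This ordinal is the supremum of order types of primitive recursive well-orderings
that the theory can prove to be well-ordered.
For I-Sigma_2 (induction for Sigma_2 formulas), the proof-theoretic ordinal is omega^(omega^omega).

omega^(omega^omega)


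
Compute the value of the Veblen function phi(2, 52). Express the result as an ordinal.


phi(2, 52):
phi(2, beta) = zeta_beta (the beta-th zeta number, fixed point of epsilon).
phi(2, 52) = zeta_52

zeta_52


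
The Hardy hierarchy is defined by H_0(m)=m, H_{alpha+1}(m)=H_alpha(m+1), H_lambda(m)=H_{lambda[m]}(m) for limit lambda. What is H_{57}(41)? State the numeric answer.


H_57(41):
For finite ordinals k, H_k(n) = n + k (each successor step adds 1).
H_57(41) = 41 + 57 = 98

98


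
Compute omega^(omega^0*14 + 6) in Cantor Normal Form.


omega^(omega^0*14 + 6):
omega^0 = 1, so the exponent is 14 + 6 = 20 (finite ordinal addition).
Result = omega^20, already a single CNF term.

omega^20


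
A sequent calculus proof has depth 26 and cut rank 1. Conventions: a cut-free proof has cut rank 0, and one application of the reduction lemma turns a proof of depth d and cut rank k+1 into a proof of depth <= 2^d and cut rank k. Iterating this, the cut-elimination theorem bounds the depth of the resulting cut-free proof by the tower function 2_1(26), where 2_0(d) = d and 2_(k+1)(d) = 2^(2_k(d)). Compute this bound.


Each rank reduction sends depth d to at most 2^d; cut rank r needs r reductions.
2_0(26) = 26
2_1(26) = 2^26 = 67108864
Cut-free depth bound = 67108864

67108864


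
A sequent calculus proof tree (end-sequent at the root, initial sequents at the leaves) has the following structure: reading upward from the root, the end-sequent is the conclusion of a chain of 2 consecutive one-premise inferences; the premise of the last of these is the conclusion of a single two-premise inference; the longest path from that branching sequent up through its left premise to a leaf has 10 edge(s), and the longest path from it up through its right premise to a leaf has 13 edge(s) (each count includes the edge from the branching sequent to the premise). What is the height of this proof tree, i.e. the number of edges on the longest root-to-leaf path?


Longest path through the left premise: 10 edges (measured from the branching sequent)
Longest path through the right premise: 13 edges
Height of the subtree rooted at the branching sequent: max(10, 13) = 13
The branching sequent sits 2 edges above the root (the chain of one-premise inferences), so height = 13 + 2 = 15

15


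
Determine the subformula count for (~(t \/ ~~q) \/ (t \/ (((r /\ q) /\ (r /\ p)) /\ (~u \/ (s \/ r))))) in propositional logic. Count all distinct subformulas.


Formula: (~(t \/ ~~q) \/ (t \/ (((r /\ q) /\ (r /\ p)) /\ (~u \/ (s \/ r)))))
Subformulas found:
  1. r
  2. q
  3. u
  4. s
  5. t
  6. p
  7. ~u
  8. ~q
  9. ~~q
  10. (s \/ r)
  11. (r /\ p)
  12. (r /\ q)
  13. (t \/ ~~q)
  14. ~(t \/ ~~q)
  15. (~u \/ (s \/ r))
  16. ((r /\ q) /\ (r /\ p))
  17. (((r /\ q) /\ (r /\ p)) /\ (~u \/ (s \/ r)))
  18. (t \/ (((r /\ q) /\ (r /\ p)) /\ (~u \/ (s \/ r))))
  19. (~(t \/ ~~q) \/ (t \/ (((r /\ q) /\ (r /\ p)) /\ (~u \/ (s \/ r)))))
Total distinct subformulas = 19

19


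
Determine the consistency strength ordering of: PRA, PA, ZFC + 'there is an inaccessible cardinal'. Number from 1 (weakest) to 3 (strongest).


Ordering by consistency strength:
1. PRA
2. PA
3. ZFC + 'there is an inaccessible cardinal'


PRA=1, PA=2, ZFC + 'there is an inaccessible cardinal'=3


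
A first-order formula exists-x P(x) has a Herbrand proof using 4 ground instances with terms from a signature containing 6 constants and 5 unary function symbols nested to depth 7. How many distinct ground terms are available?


Herbrand terms by depth:
Depth 0: 6 constants
Depth 1: 30 new terms (running total: 36)
Depth 2: 150 new terms (running total: 186)
Depth 3: 750 new terms (running total: 936)
Depth 4: 3750 new terms (running total: 4686)
Depth 5: 18750 new terms (running total: 23436)
Depth 6: 93750 new terms (running total: 117186)
Depth 7: 468750 new terms (running total: 585936)
Total distinct ground terms = 585936

585936
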